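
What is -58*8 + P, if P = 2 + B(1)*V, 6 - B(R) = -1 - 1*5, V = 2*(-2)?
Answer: -510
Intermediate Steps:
V = -4
B(R) = 12 (B(R) = 6 - (-1 - 1*5) = 6 - (-1 - 5) = 6 - 1*(-6) = 6 + 6 = 12)
P = -46 (P = 2 + 12*(-4) = 2 - 48 = -46)
-58*8 + P = -58*8 - 46 = -464 - 46 = -510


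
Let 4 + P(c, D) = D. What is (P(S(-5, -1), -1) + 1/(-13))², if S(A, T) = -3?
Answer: 4356/169 ≈ 25.775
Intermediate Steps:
P(c, D) = -4 + D
(P(S(-5, -1), -1) + 1/(-13))² = ((-4 - 1) + 1/(-13))² = (-5 - 1/13)² = (-66/13)² = 4356/169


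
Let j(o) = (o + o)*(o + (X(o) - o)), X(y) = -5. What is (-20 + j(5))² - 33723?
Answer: -28823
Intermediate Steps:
j(o) = -10*o (j(o) = (o + o)*(o + (-5 - o)) = (2*o)*(-5) = -10*o)
(-20 + j(5))² - 33723 = (-20 - 10*5)² - 33723 = (-20 - 50)² - 33723 = (-70)² - 33723 = 4900 - 33723 = -28823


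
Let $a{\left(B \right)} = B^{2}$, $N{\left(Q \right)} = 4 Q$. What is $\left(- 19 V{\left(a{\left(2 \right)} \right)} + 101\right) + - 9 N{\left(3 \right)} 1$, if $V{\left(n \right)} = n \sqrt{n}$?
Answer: $-159$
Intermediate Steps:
$V{\left(n \right)} = n^{\frac{3}{2}}$
$\left(- 19 V{\left(a{\left(2 \right)} \right)} + 101\right) + - 9 N{\left(3 \right)} 1 = \left(- 19 \left(2^{2}\right)^{\frac{3}{2}} + 101\right) + - 9 \cdot 4 \cdot 3 \cdot 1 = \left(- 19 \cdot 4^{\frac{3}{2}} + 101\right) + \left(-9\right) 12 \cdot 1 = \left(\left(-19\right) 8 + 101\right) - 108 = \left(-152 + 101\right) - 108 = -51 - 108 = -159$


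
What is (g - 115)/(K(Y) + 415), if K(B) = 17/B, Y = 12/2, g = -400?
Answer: -3090/2507 ≈ -1.2325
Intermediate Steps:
Y = 6 (Y = 12*(½) = 6)
(g - 115)/(K(Y) + 415) = (-400 - 115)/(17/6 + 415) = -515/(17*(⅙) + 415) = -515/(17/6 + 415) = -515/2507/6 = -515*6/2507 = -3090/2507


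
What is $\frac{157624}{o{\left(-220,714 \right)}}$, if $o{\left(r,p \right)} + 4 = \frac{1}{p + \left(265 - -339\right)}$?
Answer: $- \frac{207748432}{5271} \approx -39414.0$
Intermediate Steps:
$o{\left(r,p \right)} = -4 + \frac{1}{604 + p}$ ($o{\left(r,p \right)} = -4 + \frac{1}{p + \left(265 - -339\right)} = -4 + \frac{1}{p + \left(265 + 339\right)} = -4 + \frac{1}{p + 604} = -4 + \frac{1}{604 + p}$)
$\frac{157624}{o{\left(-220,714 \right)}} = \frac{157624}{\frac{1}{604 + 714} \left(-2415 - 2856\right)} = \frac{157624}{\frac{1}{1318} \left(-2415 - 2856\right)} = \frac{157624}{\frac{1}{1318} \left(-5271\right)} = \frac{157624}{- \frac{5271}{1318}} = 157624 \left(- \frac{1318}{5271}\right) = - \frac{207748432}{5271}$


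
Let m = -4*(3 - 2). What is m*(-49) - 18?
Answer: 178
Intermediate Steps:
m = -4 (m = -4*1 = -4)
m*(-49) - 18 = -4*(-49) - 18 = 196 - 18 = 178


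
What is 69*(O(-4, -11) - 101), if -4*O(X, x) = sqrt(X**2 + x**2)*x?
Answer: -6969 + 759*sqrt(137)/4 ≈ -4748.0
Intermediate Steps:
O(X, x) = -x*sqrt(X**2 + x**2)/4 (O(X, x) = -sqrt(X**2 + x**2)*x/4 = -x*sqrt(X**2 + x**2)/4)
69*(O(-4, -11) - 101) = 69*(-1/4*(-11)*sqrt((-4)**2 + (-11)**2) - 101) = 69*(-1/4*(-11)*sqrt(16 + 121) - 101) = 69*(-1/4*(-11)*sqrt(137) - 101) = 69*(11*sqrt(137)/4 - 101) = 69*(-101 + 11*sqrt(137)/4) = -6969 + 759*sqrt(137)/4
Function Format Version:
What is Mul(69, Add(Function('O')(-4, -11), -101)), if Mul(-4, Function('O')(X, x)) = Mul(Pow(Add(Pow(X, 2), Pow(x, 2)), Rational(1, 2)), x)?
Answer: Add(-6969, Mul(Rational(759, 4), Pow(137, Rational(1, 2)))) ≈ -4748.0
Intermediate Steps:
Function('O')(X, x) = Mul(Rational(-1, 4), x, Pow(Add(Pow(X, 2), Pow(x, 2)), Rational(1, 2))) (Function('O')(X, x) = Mul(Rational(-1, 4), Mul(Pow(Add(Pow(X, 2), Pow(x, 2)), Rational(1, 2)), x)) = Mul(Rational(-1, 4), Mul(x, Pow(Add(Pow(X, 2), Pow(x, 2)), Rational(1, 2)))) = Mul(Rational(-1, 4), x, Pow(Add(Pow(X, 2), Pow(x, 2)), Rational(1, 2))))
Mul(69, Add(Function('O')(-4, -11), -101)) = Mul(69, Add(Mul(Rational(-1, 4), -11, Pow(Add(Pow(-4, 2), Pow(-11, 2)), Rational(1, 2))), -101)) = Mul(69, Add(Mul(Rational(-1, 4), -11, Pow(Add(16, 121), Rational(1, 2))), -101)) = Mul(69, Add(Mul(Rational(-1, 4), -11, Pow(137, Rational(1, 2))), -101)) = Mul(69, Add(Mul(Rational(11, 4), Pow(137, Rational(1, 2))), -101)) = Mul(69, Add(-101, Mul(Rational(11, 4), Pow(137, Rational(1, 2))))) = Add(-6969, Mul(Rational(759, 4), Pow(137, Rational(1, 2))))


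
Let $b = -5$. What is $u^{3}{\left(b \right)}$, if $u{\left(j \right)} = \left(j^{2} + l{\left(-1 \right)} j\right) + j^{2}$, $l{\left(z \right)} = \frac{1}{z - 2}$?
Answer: $\frac{3723875}{27} \approx 1.3792 \cdot 10^{5}$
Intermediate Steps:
$l{\left(z \right)} = \frac{1}{-2 + z}$
$u{\left(j \right)} = 2 j^{2} - \frac{j}{3}$ ($u{\left(j \right)} = \left(j^{2} + \frac{j}{-2 - 1}\right) + j^{2} = \left(j^{2} + \frac{j}{-3}\right) + j^{2} = \left(j^{2} - \frac{j}{3}\right) + j^{2} = 2 j^{2} - \frac{j}{3}$)
$u^{3}{\left(b \right)} = \left(\frac{1}{3} \left(-5\right) \left(-1 + 6 \left(-5\right)\right)\right)^{3} = \left(\frac{1}{3} \left(-5\right) \left(-1 - 30\right)\right)^{3} = \left(\frac{1}{3} \left(-5\right) \left(-31\right)\right)^{3} = \left(\frac{155}{3}\right)^{3} = \frac{3723875}{27}$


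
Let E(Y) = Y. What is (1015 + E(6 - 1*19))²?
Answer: 1004004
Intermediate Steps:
(1015 + E(6 - 1*19))² = (1015 + (6 - 1*19))² = (1015 + (6 - 19))² = (1015 - 13)² = 1002² = 1004004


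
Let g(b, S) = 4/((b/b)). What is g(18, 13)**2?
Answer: 16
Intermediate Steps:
g(b, S) = 4 (g(b, S) = 4/1 = 4*1 = 4)
g(18, 13)**2 = 4**2 = 16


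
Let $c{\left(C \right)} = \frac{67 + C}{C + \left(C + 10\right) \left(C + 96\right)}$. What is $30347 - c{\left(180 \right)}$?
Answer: $\frac{1596858893}{52620} \approx 30347.0$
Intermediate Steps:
$c{\left(C \right)} = \frac{67 + C}{C + \left(10 + C\right) \left(96 + C\right)}$
$30347 - c{\left(180 \right)} = 30347 - \frac{67 + 180}{960 + 180^{2} + 107 \cdot 180} = 30347 - \frac{1}{960 + 32400 + 19260} \cdot 247 = 30347 - \frac{1}{52620} \cdot 247 = 30347 - \frac{247}{52620} = \frac{1596858893}{52620}$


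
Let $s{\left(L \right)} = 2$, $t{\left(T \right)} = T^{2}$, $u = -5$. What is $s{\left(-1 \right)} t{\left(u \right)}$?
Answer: $50$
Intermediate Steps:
$s{\left(-1 \right)} t{\left(u \right)} = 2 \left(-5\right)^{2} = 2 \cdot 25 = 50$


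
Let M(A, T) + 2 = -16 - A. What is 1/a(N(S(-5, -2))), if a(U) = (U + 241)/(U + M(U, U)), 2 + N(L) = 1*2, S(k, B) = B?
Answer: -18/241 ≈ -0.074689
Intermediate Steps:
M(A, T) = -18 - A (M(A, T) = -2 + (-16 - A) = -18 - A)
N(L) = 0 (N(L) = -2 + 1*2 = -2 + 2 = 0)
a(U) = -241/18 - U/18 (a(U) = (U + 241)/(U + (-18 - U)) = (241 + U)/(-18) = (241 + U)*(-1/18) = -241/18 - U/18)
1/a(N(S(-5, -2))) = 1/(-241/18 - 1/18*0) = 1/(-241/18 + 0) = 1/(-241/18) = -18/241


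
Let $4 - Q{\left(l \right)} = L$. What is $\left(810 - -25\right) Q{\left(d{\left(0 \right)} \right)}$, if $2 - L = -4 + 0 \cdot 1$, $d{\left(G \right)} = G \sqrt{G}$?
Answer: $-1670$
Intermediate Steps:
$d{\left(G \right)} = G^{\frac{3}{2}}$
$L = 6$ ($L = 2 - \left(-4 + 0 \cdot 1\right) = 2 - \left(-4 + 0\right) = 2 - -4 = 2 + 4 = 6$)
$Q{\left(l \right)} = -2$ ($Q{\left(l \right)} = 4 - 6 = -2$)
$\left(810 - -25\right) Q{\left(d{\left(0 \right)} \right)} = \left(810 - -25\right) \left(-2\right) = \left(810 + 25\right) \left(-2\right) = 835 \left(-2\right) = -1670$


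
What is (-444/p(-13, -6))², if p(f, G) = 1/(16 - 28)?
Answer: 28387584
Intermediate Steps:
p(f, G) = -1/12 (p(f, G) = 1/(-12) = -1/12)
(-444/p(-13, -6))² = (-444/(-1/12))² = (-444*(-12))² = 5328² = 28387584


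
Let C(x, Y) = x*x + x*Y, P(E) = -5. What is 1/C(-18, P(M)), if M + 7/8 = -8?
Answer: 1/414 ≈ 0.0024155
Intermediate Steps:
M = -71/8 (M = -7/8 - 8 = -71/8 ≈ -8.8750)
C(x, Y) = x² + Y*x
1/C(-18, P(M)) = 1/(-18*(-5 - 18)) = 1/(-18*(-23)) = 1/414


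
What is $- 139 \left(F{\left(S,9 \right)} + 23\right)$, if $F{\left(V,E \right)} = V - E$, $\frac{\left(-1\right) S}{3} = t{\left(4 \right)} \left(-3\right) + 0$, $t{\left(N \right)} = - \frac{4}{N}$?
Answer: $-695$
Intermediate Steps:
$S = -9$ ($S = - 3 \left(- \frac{4}{4} \left(-3\right) + 0\right) = - 3 \left(\left(-4\right) \frac{1}{4} \left(-3\right) + 0\right) = - 3 \left(\left(-1\right) \left(-3\right) + 0\right) = - 3 \left(3 + 0\right) = \left(-3\right) 3 = -9$)
$- 139 \left(F{\left(S,9 \right)} + 23\right) = - 139 \left(\left(-9 - 9\right) + 23\right) = - 139 \left(-18 + 23\right) = \left(-139\right) 5 = -695$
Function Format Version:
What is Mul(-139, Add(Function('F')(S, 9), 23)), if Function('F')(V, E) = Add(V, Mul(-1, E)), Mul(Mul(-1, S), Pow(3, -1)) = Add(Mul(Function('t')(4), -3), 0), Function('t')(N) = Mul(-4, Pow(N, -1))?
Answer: -695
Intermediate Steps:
S = -9 (S = Mul(-3, Add(Mul(Mul(-4, Pow(4, -1)), -3), 0)) = Mul(-3, Add(Mul(Mul(-4, Rational(1, 4)), -3), 0)) = Mul(-3, Add(Mul(-1, -3), 0)) = Mul(-3, Add(3, 0)) = Mul(-3, 3) = -9)
Mul(-139, Add(Function('F')(S, 9), 23)) = Mul(-139, Add(Add(-9, Mul(-1, 9)), 23)) = Mul(-139, Add(Add(-9, -9), 23)) = Mul(-139, Add(-18, 23)) = Mul(-139, 5) = -695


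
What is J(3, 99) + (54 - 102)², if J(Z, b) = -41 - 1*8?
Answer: 2255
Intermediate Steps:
J(Z, b) = -49 (J(Z, b) = -41 - 8 = -49)
J(3, 99) + (54 - 102)² = -49 + (54 - 102)² = -49 + (-48)² = -49 + 2304 = 2255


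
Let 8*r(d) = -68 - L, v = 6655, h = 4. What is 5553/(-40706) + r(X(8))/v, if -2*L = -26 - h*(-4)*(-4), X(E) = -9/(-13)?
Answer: -150120749/1083593720 ≈ -0.13854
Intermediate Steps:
X(E) = 9/13 (X(E) = -9*(-1/13) = 9/13)
L = 45 (L = -(-26 - 4*(-4)*(-4))/2 = -(-26 - (-16)*(-4))/2 = -(-26 - 1*64)/2 = -(-26 - 64)/2 = -½*(-90) = 45)
r(d) = -113/8 (r(d) = (-68 - 1*45)/8 = (-68 - 45)/8 = (⅛)*(-113) = -113/8)
5553/(-40706) + r(X(8))/v = 5553/(-40706) - 113/8/6655 = 5553*(-1/40706) - 113/8*1/6655 = -5553/40706 - 113/53240 = -150120749/1083593720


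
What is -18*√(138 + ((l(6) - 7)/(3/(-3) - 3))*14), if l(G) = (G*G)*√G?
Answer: -9*√(650 - 504*√6) ≈ -217.6*I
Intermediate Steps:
l(G) = G^(5/2) (l(G) = G²*√G = G^(5/2))
-18*√(138 + ((l(6) - 7)/(3/(-3) - 3))*14) = -18*√(138 + ((6^(5/2) - 7)/(3/(-3) - 3))*14) = -18*√(138 + ((36*√6 - 7)/(3*(-⅓) - 3))*14) = -18*√(138 + ((-7 + 36*√6)/(-1 - 3))*14) = -18*√(138 + ((-7 + 36*√6)/(-4))*14) = -18*√(138 + ((-7 + 36*√6)*(-¼))*14) = -18*√(138 + (7/4 - 9*√6)*14) = -18*√(138 + (49/2 - 126*√6)) = -18*√(325/2 - 126*√6)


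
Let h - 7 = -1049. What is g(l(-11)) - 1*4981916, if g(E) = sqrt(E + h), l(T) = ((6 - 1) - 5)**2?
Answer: -4981916 + I*sqrt(1042) ≈ -4.9819e+6 + 32.28*I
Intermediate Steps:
h = -1042 (h = 7 - 1049 = -1042)
l(T) = 0 (l(T) = (5 - 5)**2 = 0**2 = 0)
g(E) = sqrt(-1042 + E) (g(E) = sqrt(E - 1042) = sqrt(-1042 + E))
g(l(-11)) - 1*4981916 = sqrt(-1042 + 0) - 1*4981916 = sqrt(-1042) - 4981916 = I*sqrt(1042) - 4981916 = -4981916 + I*sqrt(1042)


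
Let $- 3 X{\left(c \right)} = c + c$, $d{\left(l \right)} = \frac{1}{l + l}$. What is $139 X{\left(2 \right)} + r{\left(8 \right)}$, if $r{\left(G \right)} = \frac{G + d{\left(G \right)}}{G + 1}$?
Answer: $- \frac{2951}{16} \approx -184.44$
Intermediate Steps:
$d{\left(l \right)} = \frac{1}{2 l}$
$X{\left(c \right)} = - \frac{2 c}{3}$ ($X{\left(c \right)} = - \frac{c + c}{3} = - \frac{2 c}{3}$)
$r{\left(G \right)} = \frac{G + \frac{1}{2 G}}{1 + G}$ ($r{\left(G \right)} = \frac{G + \frac{1}{2 G}}{G + 1} = \frac{G + \frac{1}{2 G}}{1 + G}$)
$139 X{\left(2 \right)} + r{\left(8 \right)} = 139 \left(\left(- \frac{2}{3}\right) 2\right) + \frac{\frac{1}{2} + 8^{2}}{8 \left(1 + 8\right)} = 139 \left(- \frac{4}{3}\right) + \frac{\frac{1}{2} + 64}{8 \cdot 9} = - \frac{556}{3} + \frac{1}{8} \cdot \frac{1}{9} \cdot \frac{129}{2} = - \frac{556}{3} + \frac{43}{48} = - \frac{2951}{16}$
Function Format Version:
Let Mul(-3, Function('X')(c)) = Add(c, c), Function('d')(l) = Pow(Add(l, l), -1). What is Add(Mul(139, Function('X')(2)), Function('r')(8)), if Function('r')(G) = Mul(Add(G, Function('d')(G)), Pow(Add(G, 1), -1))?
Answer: Rational(-2951, 16) ≈ -184.44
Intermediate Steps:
Function('d')(l) = Mul(Rational(1, 2), Pow(l, -1)) (Function('d')(l) = Pow(Mul(2, l), -1) = Mul(Rational(1, 2), Pow(l, -1)))
Function('X')(c) = Mul(Rational(-2, 3), c) (Function('X')(c) = Mul(Rational(-1, 3), Add(c, c)) = Mul(Rational(-1, 3), Mul(2, c)) = Mul(Rational(-2, 3), c))
Function('r')(G) = Mul(Pow(Add(1, G), -1), Add(G, Mul(Rational(1, 2), Pow(G, -1)))) (Function('r')(G) = Mul(Add(G, Mul(Rational(1, 2), Pow(G, -1))), Pow(Add(G, 1), -1)) = Mul(Add(G, Mul(Rational(1, 2), Pow(G, -1))), Pow(Add(1, G), -1)) = Mul(Pow(Add(1, G), -1), Add(G, Mul(Rational(1, 2), Pow(G, -1)))))
Add(Mul(139, Function('X')(2)), Function('r')(8)) = Add(Mul(139, Mul(Rational(-2, 3), 2)), Mul(Pow(8, -1), Pow(Add(1, 8), -1), Add(Rational(1, 2), Pow(8, 2)))) = Add(Mul(139, Rational(-4, 3)), Mul(Rational(1, 8), Pow(9, -1), Add(Rational(1, 2), 64))) = Add(Rational(-556, 3), Mul(Rational(1, 8), Rational(1, 9), Rational(129, 2))) = Add(Rational(-556, 3), Rational(43, 48)) = Rational(-2951, 16)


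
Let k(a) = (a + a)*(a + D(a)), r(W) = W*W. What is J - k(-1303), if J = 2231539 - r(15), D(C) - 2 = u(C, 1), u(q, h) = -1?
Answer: -1161698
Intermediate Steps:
D(C) = 1 (D(C) = 2 - 1 = 1)
r(W) = W**2
k(a) = 2*a*(1 + a) (k(a) = (a + a)*(a + 1) = (2*a)*(1 + a) = 2*a*(1 + a))
J = 2231314 (J = 2231539 - 1*15**2 = 2231539 - 1*225 = 2231539 - 225 = 2231314)
J - k(-1303) = 2231314 - 2*(-1303)*(1 - 1303) = 2231314 - 2*(-1303)*(-1302) = 2231314 - 1*3393012 = 2231314 - 3393012 = -1161698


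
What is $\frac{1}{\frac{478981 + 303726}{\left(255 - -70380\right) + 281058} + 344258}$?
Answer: $\frac{351693}{121073911501} \approx 2.9048 \cdot 10^{-6}$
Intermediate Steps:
$\frac{1}{\frac{478981 + 303726}{\left(255 - -70380\right) + 281058} + 344258} = \frac{1}{\frac{782707}{\left(255 + 70380\right) + 281058} + 344258} = \frac{1}{\frac{782707}{70635 + 281058} + 344258} = \frac{1}{\frac{782707}{351693} + 344258} = \frac{1}{\frac{121073911501}{351693}} = \frac{351693}{121073911501}$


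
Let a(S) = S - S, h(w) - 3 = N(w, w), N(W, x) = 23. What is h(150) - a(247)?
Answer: 26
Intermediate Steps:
h(w) = 26 (h(w) = 3 + 23 = 26)
a(S) = 0
h(150) - a(247) = 26 - 1*0 = 26 + 0 = 26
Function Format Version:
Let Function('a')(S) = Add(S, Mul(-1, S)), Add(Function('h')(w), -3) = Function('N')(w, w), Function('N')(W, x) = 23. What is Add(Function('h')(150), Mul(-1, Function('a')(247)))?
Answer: 26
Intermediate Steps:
Function('h')(w) = 26 (Function('h')(w) = Add(3, 23) = 26)
Function('a')(S) = 0
Add(Function('h')(150), Mul(-1, Function('a')(247))) = Add(26, Mul(-1, 0)) = Add(26, 0) = 26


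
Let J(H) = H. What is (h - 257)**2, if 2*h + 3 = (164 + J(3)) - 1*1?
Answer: 123201/4 ≈ 30800.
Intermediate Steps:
h = 163/2 (h = -3/2 + ((164 + 3) - 1*1)/2 = -3/2 + (167 - 1)/2 = -3/2 + (1/2)*166 = -3/2 + 83 = 163/2 ≈ 81.500)
(h - 257)**2 = (163/2 - 257)**2 = (-351/2)**2 = 123201/4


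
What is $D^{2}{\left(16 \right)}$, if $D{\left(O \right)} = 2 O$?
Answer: $1024$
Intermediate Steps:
$D^{2}{\left(16 \right)} = \left(2 \cdot 16\right)^{2} = 32^{2} = 1024$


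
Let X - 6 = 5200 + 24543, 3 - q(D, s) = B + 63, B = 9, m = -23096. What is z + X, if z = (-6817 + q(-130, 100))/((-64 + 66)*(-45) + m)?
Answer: 344883600/11593 ≈ 29749.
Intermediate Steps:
q(D, s) = -69 (q(D, s) = 3 - (9 + 63) = 3 - 1*72 = 3 - 72 = -69)
z = 3443/11593 (z = (-6817 - 69)/((-64 + 66)*(-45) - 23096) = -6886/(2*(-45) - 23096) = -6886/(-90 - 23096) = -6886/(-23186) = -6886*(-1/23186) = 3443/11593 ≈ 0.29699)
X = 29749 (X = 6 + (5200 + 24543) = 6 + 29743 = 29749)
z + X = 3443/11593 + 29749 = 344883600/11593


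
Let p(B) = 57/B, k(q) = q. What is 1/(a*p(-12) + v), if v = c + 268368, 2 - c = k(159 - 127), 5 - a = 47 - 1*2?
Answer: 1/268528 ≈ 3.7240e-6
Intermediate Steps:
a = -40 (a = 5 - (47 - 1*2) = 5 - (47 - 2) = 5 - 1*45 = 5 - 45 = -40)
c = -30 (c = 2 - (159 - 127) = 2 - 1*32 = 2 - 32 = -30)
v = 268338 (v = -30 + 268368 = 268338)
1/(a*p(-12) + v) = 1/(-2280/(-12) + 268338) = 1/(-2280*(-1)/12 + 268338) = 1/(-40*(-19/4) + 268338) = 1/(190 + 268338) = 1/268528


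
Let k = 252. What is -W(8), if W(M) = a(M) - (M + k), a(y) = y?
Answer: 252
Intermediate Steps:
W(M) = -252 (W(M) = M - (M + 252) = M - (252 + M) = M + (-252 - M) = -252)
-W(8) = -1*(-252) = 252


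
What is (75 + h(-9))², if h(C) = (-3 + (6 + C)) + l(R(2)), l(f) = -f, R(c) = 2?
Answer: 4489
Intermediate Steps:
h(C) = 1 + C (h(C) = (-3 + (6 + C)) - 1*2 = (3 + C) - 2 = 1 + C)
(75 + h(-9))² = (75 + (1 - 9))² = (75 - 8)² = 67² = 4489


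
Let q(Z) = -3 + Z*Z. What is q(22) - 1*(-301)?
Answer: 782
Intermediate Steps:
q(Z) = -3 + Z²
q(22) - 1*(-301) = (-3 + 22²) - 1*(-301) = (-3 + 484) + 301 = 481 + 301 = 782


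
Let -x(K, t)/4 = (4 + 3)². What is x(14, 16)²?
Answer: 38416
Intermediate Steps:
x(K, t) = -196 (x(K, t) = -4*(4 + 3)² = -4*7² = -4*49 = -196)
x(14, 16)² = (-196)² = 38416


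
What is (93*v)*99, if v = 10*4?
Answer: 368280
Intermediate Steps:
v = 40
(93*v)*99 = (93*40)*99 = 3720*99 = 368280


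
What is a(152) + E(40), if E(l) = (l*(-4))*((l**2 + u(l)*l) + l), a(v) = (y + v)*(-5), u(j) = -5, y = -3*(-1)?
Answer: -231175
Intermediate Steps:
y = 3
a(v) = -15 - 5*v (a(v) = (3 + v)*(-5) = -15 - 5*v)
E(l) = -4*l*(l**2 - 4*l) (E(l) = (l*(-4))*((l**2 - 5*l) + l) = (-4*l)*(l**2 - 4*l) = -4*l*(l**2 - 4*l))
a(152) + E(40) = (-15 - 5*152) + 4*40**2*(4 - 1*40) = (-15 - 760) + 4*1600*(4 - 40) = -775 + 4*1600*(-36) = -775 - 230400 = -231175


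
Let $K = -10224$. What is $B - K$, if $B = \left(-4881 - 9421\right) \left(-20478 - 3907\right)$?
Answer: $348764494$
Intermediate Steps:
$B = 348754270$ ($B = \left(-14302\right) \left(-24385\right) = 348754270$)
$B - K = 348754270 - -10224 = 348754270 + 10224 = 348764494$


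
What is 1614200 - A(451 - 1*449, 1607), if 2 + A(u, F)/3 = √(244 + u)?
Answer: 1614206 - 3*√246 ≈ 1.6142e+6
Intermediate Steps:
A(u, F) = -6 + 3*√(244 + u)
1614200 - A(451 - 1*449, 1607) = 1614200 - (-6 + 3*√(244 + (451 - 1*449))) = 1614200 - (-6 + 3*√(244 + (451 - 449))) = 1614200 - (-6 + 3*√(244 + 2)) = 1614200 - (-6 + 3*√246) = 1614200 + (6 - 3*√246) = 1614206 - 3*√246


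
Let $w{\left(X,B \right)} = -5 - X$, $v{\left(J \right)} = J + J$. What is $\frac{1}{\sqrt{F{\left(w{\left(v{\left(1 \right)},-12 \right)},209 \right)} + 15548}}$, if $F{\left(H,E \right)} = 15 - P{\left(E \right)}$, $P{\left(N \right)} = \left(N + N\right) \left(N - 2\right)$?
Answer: $- \frac{i \sqrt{70963}}{70963} \approx - 0.0037539 i$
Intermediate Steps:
$v{\left(J \right)} = 2 J$
$P{\left(N \right)} = 2 N \left(-2 + N\right)$
$F{\left(H,E \right)} = 15 - 2 E \left(-2 + E\right)$
$\frac{1}{\sqrt{F{\left(w{\left(v{\left(1 \right)},-12 \right)},209 \right)} + 15548}} = \frac{1}{\sqrt{\left(15 - 418 \left(-2 + 209\right)\right) + 15548}} = \frac{1}{\sqrt{\left(15 - 418 \cdot 207\right) + 15548}} = \frac{1}{\sqrt{\left(15 - 86526\right) + 15548}} = \frac{1}{\sqrt{-86511 + 15548}} = \frac{1}{\sqrt{-70963}} = \frac{1}{i \sqrt{70963}} = - \frac{i \sqrt{70963}}{70963}$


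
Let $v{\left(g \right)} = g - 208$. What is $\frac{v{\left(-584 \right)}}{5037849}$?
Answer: $- \frac{88}{559761} \approx -0.00015721$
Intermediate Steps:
$v{\left(g \right)} = -208 + g$ ($v{\left(g \right)} = g - 208 = -208 + g$)
$\frac{v{\left(-584 \right)}}{5037849} = \frac{-208 - 584}{5037849} = \left(-792\right) \frac{1}{5037849} = - \frac{88}{559761}$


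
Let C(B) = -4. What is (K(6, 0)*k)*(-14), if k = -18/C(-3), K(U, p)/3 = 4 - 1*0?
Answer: -756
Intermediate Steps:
K(U, p) = 12 (K(U, p) = 3*(4 - 1*0) = 3*(4 + 0) = 3*4 = 12)
k = 9/2 (k = -18/(-4) = -18*(-1/4) = 9/2 ≈ 4.5000)
(K(6, 0)*k)*(-14) = (12*(9/2))*(-14) = 54*(-14) = -756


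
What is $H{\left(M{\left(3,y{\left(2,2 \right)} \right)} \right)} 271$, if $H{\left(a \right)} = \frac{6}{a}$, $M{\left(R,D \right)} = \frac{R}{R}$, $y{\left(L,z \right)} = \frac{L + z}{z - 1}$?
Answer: $1626$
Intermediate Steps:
$y{\left(L,z \right)} = \frac{L + z}{-1 + z}$
$M{\left(R,D \right)} = 1$
$H{\left(M{\left(3,y{\left(2,2 \right)} \right)} \right)} 271 = \frac{6}{1} \cdot 271 = 6 \cdot 1 \cdot 271 = 6 \cdot 271 = 1626$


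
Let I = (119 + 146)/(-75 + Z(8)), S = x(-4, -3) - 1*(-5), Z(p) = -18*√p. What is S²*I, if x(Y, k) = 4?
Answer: -178875/337 + 85860*√2/337 ≈ -170.48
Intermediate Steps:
S = 9 (S = 4 - 1*(-5) = 4 + 5 = 9)
I = 265/(-75 - 36*√2) (I = (119 + 146)/(-75 - 36*√2) = 265/(-75 - 36*√2) ≈ -2.1046)
S²*I = 9²*(-6625/1011 + 1060*√2/337) = 81*(-6625/1011 + 1060*√2/337) = -178875/337 + 85860*√2/337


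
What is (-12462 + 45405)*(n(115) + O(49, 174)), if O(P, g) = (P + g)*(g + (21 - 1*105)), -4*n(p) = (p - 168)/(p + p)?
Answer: 608274475179/920 ≈ 6.6117e+8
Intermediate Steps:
n(p) = -(-168 + p)/(8*p) (n(p) = -(p - 168)/(4*(p + p)) = -(-168 + p)/(4*(2*p)) = -(-168 + p)*1/(2*p)/4 = -(-168 + p)/(8*p))
O(P, g) = (-84 + g)*(P + g) (O(P, g) = (P + g)*(g + (21 - 105)) = (P + g)*(g - 84) = (P + g)*(-84 + g) = (-84 + g)*(P + g))
(-12462 + 45405)*(n(115) + O(49, 174)) = (-12462 + 45405)*((1/8)*(168 - 1*115)/115 + (174**2 - 84*49 - 84*174 + 49*174)) = 32943*((1/8)*(1/115)*(168 - 115) + (30276 - 4116 - 14616 + 8526)) = 32943*((1/8)*(1/115)*53 + 20070) = 32943*(53/920 + 20070) = 32943*(18464453/920) = 608274475179/920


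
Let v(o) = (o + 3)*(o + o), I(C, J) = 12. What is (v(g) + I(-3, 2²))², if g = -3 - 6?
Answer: 14400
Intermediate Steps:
g = -9
v(o) = 2*o*(3 + o) (v(o) = (3 + o)*(2*o) = 2*o*(3 + o))
(v(g) + I(-3, 2²))² = (2*(-9)*(3 - 9) + 12)² = (2*(-9)*(-6) + 12)² = (108 + 12)² = 120² = 14400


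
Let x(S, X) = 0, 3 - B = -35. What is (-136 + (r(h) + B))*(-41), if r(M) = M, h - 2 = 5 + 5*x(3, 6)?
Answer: 3731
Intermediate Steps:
B = 38 (B = 3 - 1*(-35) = 3 + 35 = 38)
h = 7 (h = 2 + (5 + 5*0) = 2 + (5 + 0) = 2 + 5 = 7)
(-136 + (r(h) + B))*(-41) = (-136 + (7 + 38))*(-41) = (-136 + 45)*(-41) = -91*(-41) = 3731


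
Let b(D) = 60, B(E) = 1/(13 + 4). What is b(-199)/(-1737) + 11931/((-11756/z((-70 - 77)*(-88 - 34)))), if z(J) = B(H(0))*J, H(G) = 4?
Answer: -61946473903/57857154 ≈ -1070.7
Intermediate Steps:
B(E) = 1/17
z(J) = J/17
b(-199)/(-1737) + 11931/((-11756/z((-70 - 77)*(-88 - 34)))) = 60/(-1737) + 11931/((-11756*17/((-88 - 34)*(-70 - 77)))) = 60*(-1/1737) + 11931/((-11756/((-147*(-122))/17))) = -20/579 + 11931/((-11756/((1/17)*17934))) = -20/579 + 11931/((-11756/17934/17)) = -20/579 + 11931/((-11756*17/17934)) = -20/579 + 11931/(-99926/8967) = -20/579 + 11931*(-8967/99926) = -20/579 - 106985277/99926 = -61946473903/57857154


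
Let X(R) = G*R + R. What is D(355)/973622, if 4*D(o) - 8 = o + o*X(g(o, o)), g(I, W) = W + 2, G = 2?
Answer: 47571/486811 ≈ 0.097720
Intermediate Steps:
g(I, W) = 2 + W
X(R) = 3*R (X(R) = 2*R + R = 3*R)
D(o) = 2 + o/4 + o*(6 + 3*o)/4 (D(o) = 2 + (o + o*(3*(2 + o)))/4 = 2 + (o + o*(6 + 3*o))/4 = 2 + (o/4 + o*(6 + 3*o)/4) = 2 + o/4 + o*(6 + 3*o)/4)
D(355)/973622 = (2 + (¼)*355 + (¾)*355*(2 + 355))/973622 = (2 + 355/4 + (¾)*355*357)*(1/973622) = (2 + 355/4 + 380205/4)*(1/973622) = 95142*(1/973622) = 47571/486811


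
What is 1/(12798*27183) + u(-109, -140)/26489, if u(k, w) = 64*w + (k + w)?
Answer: -3203700878617/9215206132626 ≈ -0.34765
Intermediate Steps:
u(k, w) = k + 65*w
1/(12798*27183) + u(-109, -140)/26489 = 1/(12798*27183) + (-109 + 65*(-140))/26489 = (1/12798)*(1/27183) + (-109 - 9100)*(1/26489) = 1/347888034 - 9209*1/26489 = 1/347888034 - 9209/26489 = -3203700878617/9215206132626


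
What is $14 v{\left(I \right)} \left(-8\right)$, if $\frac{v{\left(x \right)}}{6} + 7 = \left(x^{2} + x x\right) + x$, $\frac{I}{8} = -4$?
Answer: $-1350048$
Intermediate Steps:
$I = -32$ ($I = 8 \left(-4\right) = -32$)
$v{\left(x \right)} = -42 + 6 x + 12 x^{2}$ ($v{\left(x \right)} = -42 + 6 \left(\left(x^{2} + x x\right) + x\right) = -42 + 6 \left(\left(x^{2} + x^{2}\right) + x\right) = -42 + 6 \left(2 x^{2} + x\right) = -42 + 6 \left(x + 2 x^{2}\right) = -42 + \left(6 x + 12 x^{2}\right) = -42 + 6 x + 12 x^{2}$)
$14 v{\left(I \right)} \left(-8\right) = 14 \left(-42 + 6 \left(-32\right) + 12 \left(-32\right)^{2}\right) \left(-8\right) = 14 \left(-42 - 192 + 12 \cdot 1024\right) \left(-8\right) = 14 \left(-42 - 192 + 12288\right) \left(-8\right) = 14 \cdot 12054 \left(-8\right) = 168756 \left(-8\right) = -1350048$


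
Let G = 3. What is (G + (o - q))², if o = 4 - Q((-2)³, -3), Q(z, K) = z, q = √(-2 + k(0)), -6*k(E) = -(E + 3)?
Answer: (30 - I*√6)²/4 ≈ 223.5 - 36.742*I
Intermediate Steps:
k(E) = ½ + E/6 (k(E) = -(-1)*(E + 3)/6 = -(-1)*(3 + E)/6 = -(-3 - E)/6 = ½ + E/6)
q = I*√6/2 (q = √(-2 + (½ + (⅙)*0)) = √(-2 + (½ + 0)) = √(-2 + ½) = √(-3/2) = I*√6/2 ≈ 1.2247*I)
o = 12 (o = 4 - 1*(-2)³ = 4 - 1*(-8) = 4 + 8 = 12)
(G + (o - q))² = (3 + (12 - I*√6/2))² = (15 - I*√6/2)²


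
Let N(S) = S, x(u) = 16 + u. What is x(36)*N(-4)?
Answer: -208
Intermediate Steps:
x(36)*N(-4) = (16 + 36)*(-4) = 52*(-4) = -208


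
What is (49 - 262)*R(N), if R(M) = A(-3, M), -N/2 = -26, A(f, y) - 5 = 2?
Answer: -1491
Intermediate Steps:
A(f, y) = 7 (A(f, y) = 5 + 2 = 7)
N = 52 (N = -2*(-26) = 52)
R(M) = 7
(49 - 262)*R(N) = (49 - 262)*7 = -213*7 = -1491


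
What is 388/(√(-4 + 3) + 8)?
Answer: 3104/65 - 388*I/65 ≈ 47.754 - 5.9692*I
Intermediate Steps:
388/(√(-4 + 3) + 8) = 388/(√(-1) + 8) = 388/(I + 8) = 388/(8 + I) = 388*((8 - I)/65) = 388*(8 - I)/65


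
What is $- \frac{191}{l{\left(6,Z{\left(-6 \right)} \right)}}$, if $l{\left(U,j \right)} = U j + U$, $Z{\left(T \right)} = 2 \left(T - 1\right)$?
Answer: $\frac{191}{78} \approx 2.4487$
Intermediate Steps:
$Z{\left(T \right)} = -2 + 2 T$ ($Z{\left(T \right)} = 2 \left(-1 + T\right) = -2 + 2 T$)
$l{\left(U,j \right)} = U + U j$
$- \frac{191}{l{\left(6,Z{\left(-6 \right)} \right)}} = - \frac{191}{6 \left(1 + \left(-2 + 2 \left(-6\right)\right)\right)} = - \frac{191}{6 \left(1 - 14\right)} = - \frac{191}{6 \left(-13\right)} = - \frac{191}{-78} = \left(-191\right) \left(- \frac{1}{78}\right) = \frac{191}{78}$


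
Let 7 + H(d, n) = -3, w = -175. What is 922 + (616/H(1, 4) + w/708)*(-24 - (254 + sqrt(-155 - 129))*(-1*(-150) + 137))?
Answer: 7984366819/1770 + 62835493*I*sqrt(71)/1770 ≈ 4.5109e+6 + 2.9913e+5*I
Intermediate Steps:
H(d, n) = -10 (H(d, n) = -7 - 3 = -10)
922 + (616/H(1, 4) + w/708)*(-24 - (254 + sqrt(-155 - 129))*(-1*(-150) + 137)) = 922 + (616/(-10) - 175/708)*(-24 - (254 + sqrt(-155 - 129))*(-1*(-150) + 137)) = 922 + (616*(-1/10) - 175*1/708)*(-24 - (254 + sqrt(-284))*(150 + 137)) = 922 + (-308/5 - 175/708)*(-24 - (254 + 2*I*sqrt(71))*287) = 922 - 218939*(-24 - (72898 + 574*I*sqrt(71)))/3540 = 922 - 218939*(-24 + (-72898 - 574*I*sqrt(71)))/3540 = 922 - 218939*(-72922 - 574*I*sqrt(71))/3540 = 922 + (7982734879/1770 + 62835493*I*sqrt(71)/1770) = 7984366819/1770 + 62835493*I*sqrt(71)/1770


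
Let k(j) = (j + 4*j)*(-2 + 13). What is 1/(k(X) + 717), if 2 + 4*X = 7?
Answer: 4/3143 ≈ 0.0012727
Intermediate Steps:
X = 5/4 (X = -½ + (¼)*7 = -½ + 7/4 = 5/4 ≈ 1.2500)
k(j) = 55*j (k(j) = (5*j)*11 = 55*j)
1/(k(X) + 717) = 1/(55*(5/4) + 717) = 1/(275/4 + 717) = 1/(3143/4) = 4/3143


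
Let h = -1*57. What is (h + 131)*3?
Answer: 222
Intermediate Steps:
h = -57
(h + 131)*3 = (-57 + 131)*3 = 74*3 = 222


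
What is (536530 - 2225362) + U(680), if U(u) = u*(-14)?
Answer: -1698352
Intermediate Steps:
U(u) = -14*u
(536530 - 2225362) + U(680) = (536530 - 2225362) - 14*680 = -1688832 - 9520 = -1698352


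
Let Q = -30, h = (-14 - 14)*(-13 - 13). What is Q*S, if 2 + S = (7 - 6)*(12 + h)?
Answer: -22140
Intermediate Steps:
h = 728 (h = -28*(-26) = 728)
S = 738 (S = -2 + (7 - 6)*(12 + 728) = -2 + 1*740 = -2 + 740 = 738)
Q*S = -30*738 = -22140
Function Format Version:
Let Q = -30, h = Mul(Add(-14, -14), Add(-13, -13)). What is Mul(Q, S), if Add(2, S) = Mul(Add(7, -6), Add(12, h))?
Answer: -22140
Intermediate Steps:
h = 728 (h = Mul(-28, -26) = 728)
S = 738 (S = Add(-2, Mul(Add(7, -6), Add(12, 728))) = Add(-2, Mul(1, 740)) = Add(-2, 740) = 738)
Mul(Q, S) = Mul(-30, 738) = -22140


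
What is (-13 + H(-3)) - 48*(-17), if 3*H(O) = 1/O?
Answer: 7226/9 ≈ 802.89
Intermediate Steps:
H(O) = 1/(3*O) (H(O) = (1/O)/3 = 1/(3*O))
(-13 + H(-3)) - 48*(-17) = (-13 + (1/3)/(-3)) - 48*(-17) = (-13 + (1/3)*(-1/3)) + 816 = (-13 - 1/9) + 816 = -118/9 + 816 = 7226/9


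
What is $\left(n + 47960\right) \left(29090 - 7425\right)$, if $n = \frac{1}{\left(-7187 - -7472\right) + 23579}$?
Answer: $\frac{24795970359265}{23864} \approx 1.0391 \cdot 10^{9}$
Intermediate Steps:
$n = \frac{1}{23864}$ ($n = \frac{1}{\left(-7187 + 7472\right) + 23579} = \frac{1}{285 + 23579} = \frac{1}{23864} \approx 4.1904 \cdot 10^{-5}$)
$\left(n + 47960\right) \left(29090 - 7425\right) = \left(\frac{1}{23864} + 47960\right) \left(29090 - 7425\right) = \frac{1144517441}{23864} \cdot 21665 = \frac{24795970359265}{23864}$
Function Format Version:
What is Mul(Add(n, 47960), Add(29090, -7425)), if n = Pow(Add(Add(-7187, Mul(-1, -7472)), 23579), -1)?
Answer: Rational(24795970359265, 23864) ≈ 1.0391e+9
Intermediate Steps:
n = Rational(1, 23864) (n = Pow(Add(Add(-7187, 7472), 23579), -1) = Pow(Add(285, 23579), -1) = Pow(23864, -1) = Rational(1, 23864) ≈ 4.1904e-5)
Mul(Add(n, 47960), Add(29090, -7425)) = Mul(Add(Rational(1, 23864), 47960), Add(29090, -7425)) = Mul(Rational(1144517441, 23864), 21665) = Rational(24795970359265, 23864)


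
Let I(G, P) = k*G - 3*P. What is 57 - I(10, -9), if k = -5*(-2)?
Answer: -70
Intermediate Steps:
k = 10
I(G, P) = -3*P + 10*G (I(G, P) = 10*G - 3*P = -3*P + 10*G)
57 - I(10, -9) = 57 - (-3*(-9) + 10*10) = 57 - (27 + 100) = 57 - 1*127 = 57 - 127 = -70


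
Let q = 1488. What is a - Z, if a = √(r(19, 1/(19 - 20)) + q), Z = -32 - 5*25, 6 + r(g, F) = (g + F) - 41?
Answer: 157 + √1459 ≈ 195.20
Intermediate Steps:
r(g, F) = -47 + F + g (r(g, F) = -6 + ((g + F) - 41) = -6 + ((F + g) - 41) = -6 + (-41 + F + g) = -47 + F + g)
Z = -157 (Z = -32 - 125 = -157)
a = √1459 (a = √((-47 + 1/(19 - 20) + 19) + 1488) = √((-47 + 1/(-1) + 19) + 1488) = √((-47 - 1 + 19) + 1488) = √(-29 + 1488) = √1459 ≈ 38.197)
a - Z = √1459 - 1*(-157) = √1459 + 157 = 157 + √1459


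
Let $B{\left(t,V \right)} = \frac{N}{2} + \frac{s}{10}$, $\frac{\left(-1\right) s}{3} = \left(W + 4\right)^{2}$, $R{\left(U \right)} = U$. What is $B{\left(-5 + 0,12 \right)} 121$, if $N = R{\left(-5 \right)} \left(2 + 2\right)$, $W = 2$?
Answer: $- \frac{12584}{5} \approx -2516.8$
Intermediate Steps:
$s = -108$ ($s = - 3 \left(2 + 4\right)^{2} = - 3 \cdot 6^{2} = \left(-3\right) 36 = -108$)
$N = -20$ ($N = - 5 \left(2 + 2\right) = \left(-5\right) 4 = -20$)
$B{\left(t,V \right)} = - \frac{104}{5}$ ($B{\left(t,V \right)} = - \frac{20}{2} - \frac{108}{10} = \left(-20\right) \frac{1}{2} - \frac{54}{5} = -10 - \frac{54}{5} = - \frac{104}{5}$)
$B{\left(-5 + 0,12 \right)} 121 = \left(- \frac{104}{5}\right) 121 = - \frac{12584}{5}$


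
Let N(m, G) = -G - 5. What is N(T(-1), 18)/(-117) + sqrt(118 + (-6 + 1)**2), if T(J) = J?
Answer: 23/117 + sqrt(143) ≈ 12.155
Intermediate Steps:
N(m, G) = -5 - G
N(T(-1), 18)/(-117) + sqrt(118 + (-6 + 1)**2) = (-5 - 1*18)/(-117) + sqrt(118 + (-6 + 1)**2) = -(-5 - 18)/117 + sqrt(118 + (-5)**2) = -1/117*(-23) + sqrt(118 + 25) = 23/117 + sqrt(143)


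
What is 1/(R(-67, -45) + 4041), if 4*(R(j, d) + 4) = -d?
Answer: 4/16193 ≈ 0.00024702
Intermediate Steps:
R(j, d) = -4 - d/4 (R(j, d) = -4 + (-d)/4 = -4 - d/4)
1/(R(-67, -45) + 4041) = 1/((-4 - ¼*(-45)) + 4041) = 1/((-4 + 45/4) + 4041) = 1/(29/4 + 4041) = 1/(16193/4) = 4/16193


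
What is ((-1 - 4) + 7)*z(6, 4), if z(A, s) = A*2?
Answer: 24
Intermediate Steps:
z(A, s) = 2*A
((-1 - 4) + 7)*z(6, 4) = ((-1 - 4) + 7)*(2*6) = (-5 + 7)*12 = 2*12 = 24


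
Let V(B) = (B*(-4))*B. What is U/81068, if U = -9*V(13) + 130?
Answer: 239/3118 ≈ 0.076652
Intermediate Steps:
V(B) = -4*B² (V(B) = (-4*B)*B = -4*B²)
U = 6214 (U = -(-36)*13² + 130 = -(-36)*169 + 130 = -9*(-676) + 130 = 6084 + 130 = 6214)
U/81068 = 6214/81068 = 6214*(1/81068) = 239/3118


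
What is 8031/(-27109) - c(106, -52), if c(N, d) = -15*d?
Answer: -21153051/27109 ≈ -780.30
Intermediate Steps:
8031/(-27109) - c(106, -52) = 8031/(-27109) - (-15)*(-52) = 8031*(-1/27109) - 1*780 = -8031/27109 - 780 = -21153051/27109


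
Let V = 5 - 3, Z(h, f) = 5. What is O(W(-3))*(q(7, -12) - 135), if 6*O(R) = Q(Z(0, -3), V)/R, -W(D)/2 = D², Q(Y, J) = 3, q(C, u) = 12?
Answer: 41/12 ≈ 3.4167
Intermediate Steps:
V = 2
W(D) = -2*D²
O(R) = 1/(2*R) (O(R) = (3/R)/6 = 1/(2*R))
O(W(-3))*(q(7, -12) - 135) = (1/(2*((-2*(-3)²))))*(12 - 135) = (1/(2*((-2*9))))*(-123) = ((½)/(-18))*(-123) = ((½)*(-1/18))*(-123) = -1/36*(-123) = 41/12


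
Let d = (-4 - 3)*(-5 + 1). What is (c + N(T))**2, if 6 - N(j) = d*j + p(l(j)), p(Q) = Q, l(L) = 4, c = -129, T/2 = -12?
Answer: 297025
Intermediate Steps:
T = -24 (T = 2*(-12) = -24)
d = 28 (d = -7*(-4) = 28)
N(j) = 2 - 28*j (N(j) = 6 - (28*j + 4) = 6 - (4 + 28*j) = 6 + (-4 - 28*j) = 2 - 28*j)
(c + N(T))**2 = (-129 + (2 - 28*(-24)))**2 = (-129 + (2 + 672))**2 = (-129 + 674)**2 = 545**2 = 297025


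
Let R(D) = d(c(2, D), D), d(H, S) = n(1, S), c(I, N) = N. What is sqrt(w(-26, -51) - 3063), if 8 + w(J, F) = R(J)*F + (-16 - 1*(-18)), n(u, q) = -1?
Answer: I*sqrt(3018) ≈ 54.936*I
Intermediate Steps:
d(H, S) = -1
R(D) = -1
w(J, F) = -6 - F (w(J, F) = -8 + (-F + (-16 - 1*(-18))) = -8 + (-F + (-16 + 18)) = -8 + (-F + 2) = -8 + (2 - F) = -6 - F)
sqrt(w(-26, -51) - 3063) = sqrt((-6 - 1*(-51)) - 3063) = sqrt((-6 + 51) - 3063) = sqrt(45 - 3063) = sqrt(-3018) = I*sqrt(3018)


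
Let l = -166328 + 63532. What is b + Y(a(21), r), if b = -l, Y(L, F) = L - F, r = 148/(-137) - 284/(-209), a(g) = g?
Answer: 2943951185/28633 ≈ 1.0282e+5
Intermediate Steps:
l = -102796
r = 7976/28633 (r = 148*(-1/137) - 284*(-1/209) = -148/137 + 284/209 = 7976/28633 ≈ 0.27856)
b = 102796 (b = -1*(-102796) = 102796)
b + Y(a(21), r) = 102796 + (21 - 1*7976/28633) = 102796 + (21 - 7976/28633) = 102796 + 593317/28633 = 2943951185/28633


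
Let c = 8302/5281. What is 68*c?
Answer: 564536/5281 ≈ 106.90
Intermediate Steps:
c = 8302/5281 (c = 8302*(1/5281) = 8302/5281 ≈ 1.5721)
68*c = 68*(8302/5281) = 564536/5281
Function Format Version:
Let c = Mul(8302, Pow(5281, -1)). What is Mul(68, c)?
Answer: Rational(564536, 5281) ≈ 106.90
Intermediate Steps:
c = Rational(8302, 5281) (c = Mul(8302, Rational(1, 5281)) = Rational(8302, 5281) ≈ 1.5721)
Mul(68, c) = Mul(68, Rational(8302, 5281)) = Rational(564536, 5281)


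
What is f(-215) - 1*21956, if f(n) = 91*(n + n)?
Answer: -61086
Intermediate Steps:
f(n) = 182*n (f(n) = 91*(2*n) = 182*n)
f(-215) - 1*21956 = 182*(-215) - 1*21956 = -39130 - 21956 = -61086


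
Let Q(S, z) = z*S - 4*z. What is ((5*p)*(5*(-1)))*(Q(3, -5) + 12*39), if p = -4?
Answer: 47300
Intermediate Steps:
Q(S, z) = -4*z + S*z (Q(S, z) = S*z - 4*z = -4*z + S*z)
((5*p)*(5*(-1)))*(Q(3, -5) + 12*39) = ((5*(-4))*(5*(-1)))*(-5*(-4 + 3) + 12*39) = (-20*(-5))*(-5*(-1) + 468) = 100*(5 + 468) = 100*473 = 47300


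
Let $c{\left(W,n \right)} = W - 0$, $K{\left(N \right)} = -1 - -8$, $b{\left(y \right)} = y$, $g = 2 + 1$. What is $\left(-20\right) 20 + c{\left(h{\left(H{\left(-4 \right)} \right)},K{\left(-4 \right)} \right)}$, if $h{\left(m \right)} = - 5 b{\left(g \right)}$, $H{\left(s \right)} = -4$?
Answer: $-415$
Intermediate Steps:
$g = 3$
$K{\left(N \right)} = 7$ ($K{\left(N \right)} = -1 + 8 = 7$)
$h{\left(m \right)} = -15$ ($h{\left(m \right)} = \left(-5\right) 3 = -15$)
$c{\left(W,n \right)} = W$ ($c{\left(W,n \right)} = W + 0 = W$)
$\left(-20\right) 20 + c{\left(h{\left(H{\left(-4 \right)} \right)},K{\left(-4 \right)} \right)} = \left(-20\right) 20 - 15 = -400 - 15 = -415$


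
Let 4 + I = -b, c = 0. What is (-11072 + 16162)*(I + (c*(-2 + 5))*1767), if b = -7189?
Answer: 36571650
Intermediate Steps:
I = 7185 (I = -4 - 1*(-7189) = -4 + 7189 = 7185)
(-11072 + 16162)*(I + (c*(-2 + 5))*1767) = (-11072 + 16162)*(7185 + (0*(-2 + 5))*1767) = 5090*(7185 + (0*3)*1767) = 5090*(7185 + 0*1767) = 5090*(7185 + 0) = 5090*7185 = 36571650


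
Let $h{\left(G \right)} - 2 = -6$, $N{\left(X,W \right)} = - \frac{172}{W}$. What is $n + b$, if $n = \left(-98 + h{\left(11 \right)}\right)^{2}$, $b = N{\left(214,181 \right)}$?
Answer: $\frac{1882952}{181} \approx 10403.0$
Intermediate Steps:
$h{\left(G \right)} = -4$ ($h{\left(G \right)} = 2 - 6 = -4$)
$b = - \frac{172}{181} \approx -0.95028$
$n = 10404$ ($n = \left(-98 - 4\right)^{2} = \left(-102\right)^{2} = 10404$)
$n + b = 10404 - \frac{172}{181} = \frac{1882952}{181}$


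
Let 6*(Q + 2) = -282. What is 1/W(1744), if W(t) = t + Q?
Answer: 1/1695 ≈ 0.00058997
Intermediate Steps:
Q = -49 (Q = -2 + (⅙)*(-282) = -2 - 47 = -49)
W(t) = -49 + t (W(t) = t - 49 = -49 + t)
1/W(1744) = 1/(-49 + 1744) = 1/1695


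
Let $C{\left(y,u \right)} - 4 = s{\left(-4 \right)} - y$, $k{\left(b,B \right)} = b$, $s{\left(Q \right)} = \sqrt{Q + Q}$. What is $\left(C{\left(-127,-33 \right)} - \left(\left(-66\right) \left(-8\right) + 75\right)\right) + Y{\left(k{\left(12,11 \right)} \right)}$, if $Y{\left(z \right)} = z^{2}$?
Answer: $-328 + 2 i \sqrt{2} \approx -328.0 + 2.8284 i$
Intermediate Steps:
$s{\left(Q \right)} = \sqrt{2} \sqrt{Q}$ ($s{\left(Q \right)} = \sqrt{2 Q} = \sqrt{2} \sqrt{Q}$)
$C{\left(y,u \right)} = 4 - y + 2 i \sqrt{2}$ ($C{\left(y,u \right)} = 4 - \left(y - \sqrt{2} \sqrt{-4}\right) = 4 - \left(y - \sqrt{2} \cdot 2 i\right) = 4 - \left(y - 2 i \sqrt{2}\right) = 4 - y + 2 i \sqrt{2}$)
$\left(C{\left(-127,-33 \right)} - \left(\left(-66\right) \left(-8\right) + 75\right)\right) + Y{\left(k{\left(12,11 \right)} \right)} = \left(\left(4 - -127 + 2 i \sqrt{2}\right) - \left(\left(-66\right) \left(-8\right) + 75\right)\right) + 12^{2} = \left(\left(4 + 127 + 2 i \sqrt{2}\right) - \left(528 + 75\right)\right) + 144 = \left(\left(131 + 2 i \sqrt{2}\right) - 603\right) + 144 = \left(-472 + 2 i \sqrt{2}\right) + 144 = -328 + 2 i \sqrt{2}$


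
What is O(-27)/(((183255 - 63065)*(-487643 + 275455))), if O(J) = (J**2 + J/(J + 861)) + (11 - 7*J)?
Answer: -258253/7089799450160 ≈ -3.6426e-8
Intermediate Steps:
O(J) = 11 + J**2 - 7*J + J/(861 + J) (O(J) = (J**2 + J/(861 + J)) + (11 - 7*J) = 11 + J**2 - 7*J + J/(861 + J))
O(-27)/(((183255 - 63065)*(-487643 + 275455))) = ((9471 + (-27)**3 - 6015*(-27) + 854*(-27)**2)/(861 - 27))/(((183255 - 63065)*(-487643 + 275455))) = ((9471 - 19683 + 162405 + 854*729)/834)/((120190*(-212188))) = ((9471 - 19683 + 162405 + 622566)/834)/(-25502875720) = ((1/834)*774759)*(-1/25502875720) = (258253/278)*(-1/25502875720) = -258253/7089799450160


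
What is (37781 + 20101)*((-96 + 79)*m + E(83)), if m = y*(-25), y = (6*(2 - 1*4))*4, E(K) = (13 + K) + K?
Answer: -1170431922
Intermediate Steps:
E(K) = 13 + 2*K
y = -48 (y = (6*(2 - 4))*4 = (6*(-2))*4 = -12*4 = -48)
m = 1200 (m = -48*(-25) = 1200)
(37781 + 20101)*((-96 + 79)*m + E(83)) = (37781 + 20101)*((-96 + 79)*1200 + (13 + 2*83)) = 57882*(-17*1200 + (13 + 166)) = 57882*(-20400 + 179) = 57882*(-20221) = -1170431922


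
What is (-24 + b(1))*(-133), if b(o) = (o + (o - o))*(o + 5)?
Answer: 2394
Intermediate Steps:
b(o) = o*(5 + o) (b(o) = (o + 0)*(5 + o) = o*(5 + o))
(-24 + b(1))*(-133) = (-24 + 1*(5 + 1))*(-133) = (-24 + 1*6)*(-133) = (-24 + 6)*(-133) = -18*(-133) = 2394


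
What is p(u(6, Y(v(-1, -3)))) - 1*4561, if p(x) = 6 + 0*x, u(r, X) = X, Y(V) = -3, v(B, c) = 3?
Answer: -4555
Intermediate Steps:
p(x) = 6 (p(x) = 6 + 0 = 6)
p(u(6, Y(v(-1, -3)))) - 1*4561 = 6 - 1*4561 = 6 - 4561 = -4555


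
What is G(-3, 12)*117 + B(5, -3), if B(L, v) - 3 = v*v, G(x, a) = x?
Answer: -339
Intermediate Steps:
B(L, v) = 3 + v**2 (B(L, v) = 3 + v*v = 3 + v**2)
G(-3, 12)*117 + B(5, -3) = -3*117 + (3 + (-3)**2) = -351 + (3 + 9) = -351 + 12 = -339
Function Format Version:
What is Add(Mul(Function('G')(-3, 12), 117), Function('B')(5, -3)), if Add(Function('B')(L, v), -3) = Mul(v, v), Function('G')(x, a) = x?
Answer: -339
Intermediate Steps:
Function('B')(L, v) = Add(3, Pow(v, 2)) (Function('B')(L, v) = Add(3, Mul(v, v)) = Add(3, Pow(v, 2)))
Add(Mul(Function('G')(-3, 12), 117), Function('B')(5, -3)) = Add(Mul(-3, 117), Add(3, Pow(-3, 2))) = Add(-351, Add(3, 9)) = Add(-351, 12) = -339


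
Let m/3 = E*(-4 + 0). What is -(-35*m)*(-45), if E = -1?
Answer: -18900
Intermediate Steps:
m = 12 (m = 3*(-(-4 + 0)) = 3*(-1*(-4)) = 3*4 = 12)
-(-35*m)*(-45) = -(-35*12)*(-45) = -(-420)*(-45) = -1*18900 = -18900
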